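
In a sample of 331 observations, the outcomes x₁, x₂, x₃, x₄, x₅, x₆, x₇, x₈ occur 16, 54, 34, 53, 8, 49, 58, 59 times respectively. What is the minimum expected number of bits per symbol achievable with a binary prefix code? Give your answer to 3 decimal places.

Probabilities are the counts divided by 331.
Repeatedly combine the two least-probable nodes; the expected code length is the sum of the merged weights.
merge 8/331 + 16/331 → 24/331
merge 24/331 + 34/331 → 58/331
merge 49/331 + 53/331 → 102/331
merge 54/331 + 58/331 → 112/331
merge 58/331 + 59/331 → 117/331
merge 102/331 + 112/331 → 214/331
merge 117/331 + 214/331 → 1
L = 24/331 + 58/331 + 102/331 + 112/331 + 117/331 + 214/331 + 1 = 958/331 ≈ 2.894 bits/symbol.

2.894 bits/symbol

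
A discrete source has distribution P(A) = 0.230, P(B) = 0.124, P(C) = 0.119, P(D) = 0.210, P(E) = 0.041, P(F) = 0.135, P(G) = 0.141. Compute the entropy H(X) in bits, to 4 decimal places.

H = −Σ pᵢ log₂ pᵢ.
−0.230·log₂(0.230) = 0.4877
−0.124·log₂(0.124) = 0.3734
−0.119·log₂(0.119) = 0.3654
−0.210·log₂(0.210) = 0.4728
−0.041·log₂(0.041) = 0.1889
−0.135·log₂(0.135) = 0.3900
−0.141·log₂(0.141) = 0.3985
Sum ≈ 2.6768 → 2.6768 bits.

2.6768 bits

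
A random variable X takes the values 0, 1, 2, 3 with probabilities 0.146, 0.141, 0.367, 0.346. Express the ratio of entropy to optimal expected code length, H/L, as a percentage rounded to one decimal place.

Entropy H = −Σ p log₂ p ≈ 1.8643 bits.
Huffman merges: 141/1000+73/500→287/1000; 287/1000+173/500→633/1000; 367/1000+633/1000→1. L = 48/25 ≈ 1.9200.
Efficiency = H/L = 1.8643/1.9200 = 97.1%.

97.1%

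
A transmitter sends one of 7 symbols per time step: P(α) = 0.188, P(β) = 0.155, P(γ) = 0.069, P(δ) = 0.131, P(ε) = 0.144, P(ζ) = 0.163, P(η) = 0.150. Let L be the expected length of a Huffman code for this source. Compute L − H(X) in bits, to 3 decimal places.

0.052 bits

Entropy H = −Σ p log₂ p ≈ 2.7602 bits.
Huffman merges: 69/1000+131/1000→1/5; 18/125+3/20→147/500; 31/200+163/1000→159/500; 47/250+1/5→97/250; 147/500+159/500→153/250; 97/250+153/250→1. L = 703/250 ≈ 2.8120.
L − H = 2.8120 − 2.7602 = 0.052 bits.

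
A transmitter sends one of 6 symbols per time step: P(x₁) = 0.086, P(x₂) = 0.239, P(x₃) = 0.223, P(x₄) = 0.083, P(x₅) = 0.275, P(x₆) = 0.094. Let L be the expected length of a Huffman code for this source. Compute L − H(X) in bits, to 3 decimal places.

Entropy H = −Σ p log₂ p ≈ 2.4116 bits.
Huffman merges: 83/1000+43/500→169/1000; 47/500+169/1000→263/1000; 223/1000+239/1000→231/500; 263/1000+11/40→269/500; 231/500+269/500→1. L = 304/125 ≈ 2.4320.
L − H = 2.4320 − 2.4116 = 0.020 bits.

0.020 bits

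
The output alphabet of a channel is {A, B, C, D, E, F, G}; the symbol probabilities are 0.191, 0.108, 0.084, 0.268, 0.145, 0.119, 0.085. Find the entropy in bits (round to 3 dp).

2.684 bits

H = −Σ pᵢ log₂ pᵢ.
−0.191·log₂(0.191) = 0.4562
−0.108·log₂(0.108) = 0.3468
−0.084·log₂(0.084) = 0.3002
−0.268·log₂(0.268) = 0.5091
−0.145·log₂(0.145) = 0.4040
−0.119·log₂(0.119) = 0.3654
−0.085·log₂(0.085) = 0.3023
Sum ≈ 2.6839 → 2.684 bits.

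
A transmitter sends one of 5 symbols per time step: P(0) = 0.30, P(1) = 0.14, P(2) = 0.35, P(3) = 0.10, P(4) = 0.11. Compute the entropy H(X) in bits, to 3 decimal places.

2.131 bits

H = −Σ pᵢ log₂ pᵢ.
−0.30·log₂(0.30) = 0.5211
−0.14·log₂(0.14) = 0.3971
−0.35·log₂(0.35) = 0.5301
−0.10·log₂(0.10) = 0.3322
−0.11·log₂(0.11) = 0.3503
Sum ≈ 2.1308 → 2.131 bits.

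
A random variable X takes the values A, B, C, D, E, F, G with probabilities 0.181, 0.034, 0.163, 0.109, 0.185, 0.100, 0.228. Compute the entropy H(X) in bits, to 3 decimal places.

H = −Σ pᵢ log₂ pᵢ.
−0.181·log₂(0.181) = 0.4463
−0.034·log₂(0.034) = 0.1659
−0.163·log₂(0.163) = 0.4266
−0.109·log₂(0.109) = 0.3485
−0.185·log₂(0.185) = 0.4504
−0.100·log₂(0.100) = 0.3322
−0.228·log₂(0.228) = 0.4863
Sum ≈ 2.6562 → 2.656 bits.

2.656 bits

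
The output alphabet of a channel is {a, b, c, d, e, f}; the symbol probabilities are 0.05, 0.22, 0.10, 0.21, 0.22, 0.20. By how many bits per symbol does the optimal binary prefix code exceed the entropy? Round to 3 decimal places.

0.053 bits

Entropy H = −Σ p log₂ p ≈ 2.4466 bits.
Huffman merges: 1/20+1/10→3/20; 3/20+1/5→7/20; 21/100+11/50→43/100; 11/50+7/20→57/100; 43/100+57/100→1. L = 5/2 ≈ 2.5000.
L − H = 2.5000 − 2.4466 = 0.053 bits.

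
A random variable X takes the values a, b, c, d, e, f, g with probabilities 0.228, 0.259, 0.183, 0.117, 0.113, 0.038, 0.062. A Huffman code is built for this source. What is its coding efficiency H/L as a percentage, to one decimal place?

Entropy H = −Σ p log₂ p ≈ 2.5851 bits.
Huffman merges: 19/500+31/500→1/10; 1/10+113/1000→213/1000; 117/1000+183/1000→3/10; 213/1000+57/250→441/1000; 259/1000+3/10→559/1000; 441/1000+559/1000→1. L = 2613/1000 ≈ 2.6130.
Efficiency = H/L = 2.5851/2.6130 = 98.9%.

98.9%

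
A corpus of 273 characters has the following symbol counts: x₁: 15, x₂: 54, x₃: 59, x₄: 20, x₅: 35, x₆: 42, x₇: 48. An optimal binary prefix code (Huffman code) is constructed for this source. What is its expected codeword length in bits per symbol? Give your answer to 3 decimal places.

Probabilities are the counts divided by 273.
Repeatedly combine the two least-probable nodes; the expected code length is the sum of the merged weights.
merge 5/91 + 20/273 → 5/39
merge 5/39 + 5/39 → 10/39
merge 2/13 + 16/91 → 30/91
merge 18/91 + 59/273 → 113/273
merge 10/39 + 30/91 → 160/273
merge 113/273 + 160/273 → 1
L = 5/39 + 10/39 + 30/91 + 113/273 + 160/273 + 1 = 19/7 ≈ 2.714 bits/symbol.

2.714 bits/symbol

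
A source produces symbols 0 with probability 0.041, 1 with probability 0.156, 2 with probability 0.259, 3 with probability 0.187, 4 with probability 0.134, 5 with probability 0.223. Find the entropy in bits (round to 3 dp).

2.436 bits

H = −Σ pᵢ log₂ pᵢ.
−0.041·log₂(0.041) = 0.1889
−0.156·log₂(0.156) = 0.4181
−0.259·log₂(0.259) = 0.5048
−0.187·log₂(0.187) = 0.4523
−0.134·log₂(0.134) = 0.3886
−0.223·log₂(0.223) = 0.4828
Sum ≈ 2.4355 → 2.436 bits.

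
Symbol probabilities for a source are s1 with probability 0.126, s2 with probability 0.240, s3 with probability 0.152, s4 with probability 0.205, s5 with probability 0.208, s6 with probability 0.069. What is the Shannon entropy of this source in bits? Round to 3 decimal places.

H = −Σ pᵢ log₂ pᵢ.
−0.126·log₂(0.126) = 0.3766
−0.240·log₂(0.240) = 0.4941
−0.152·log₂(0.152) = 0.4131
−0.205·log₂(0.205) = 0.4687
−0.208·log₂(0.208) = 0.4712
−0.069·log₂(0.069) = 0.2662
Sum ≈ 2.4898 → 2.490 bits.

2.490 bits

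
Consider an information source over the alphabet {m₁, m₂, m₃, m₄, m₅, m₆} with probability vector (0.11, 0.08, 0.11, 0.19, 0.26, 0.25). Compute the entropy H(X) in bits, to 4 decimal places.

H = −Σ pᵢ log₂ pᵢ.
−0.11·log₂(0.11) = 0.3503
−0.08·log₂(0.08) = 0.2915
−0.11·log₂(0.11) = 0.3503
−0.19·log₂(0.19) = 0.4552
−0.26·log₂(0.26) = 0.5053
−0.25·log₂(0.25) = 0.5000
Sum ≈ 2.4526 → 2.4526 bits.

2.4526 bits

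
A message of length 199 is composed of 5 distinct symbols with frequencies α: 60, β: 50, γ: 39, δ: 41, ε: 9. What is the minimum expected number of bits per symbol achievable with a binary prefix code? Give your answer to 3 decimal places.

Probabilities are the counts divided by 199.
Repeatedly combine the two least-probable nodes; the expected code length is the sum of the merged weights.
merge 9/199 + 39/199 → 48/199
merge 41/199 + 48/199 → 89/199
merge 50/199 + 60/199 → 110/199
merge 89/199 + 110/199 → 1
L = 48/199 + 89/199 + 110/199 + 1 = 446/199 ≈ 2.241 bits/symbol.

2.241 bits/symbol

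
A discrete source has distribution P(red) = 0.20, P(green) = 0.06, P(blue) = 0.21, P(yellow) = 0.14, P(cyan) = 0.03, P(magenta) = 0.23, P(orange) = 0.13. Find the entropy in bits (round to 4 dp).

H = −Σ pᵢ log₂ pᵢ.
−0.20·log₂(0.20) = 0.4644
−0.06·log₂(0.06) = 0.2435
−0.21·log₂(0.21) = 0.4728
−0.14·log₂(0.14) = 0.3971
−0.03·log₂(0.03) = 0.1518
−0.23·log₂(0.23) = 0.4877
−0.13·log₂(0.13) = 0.3826
Sum ≈ 2.5999 → 2.5999 bits.

2.5999 bits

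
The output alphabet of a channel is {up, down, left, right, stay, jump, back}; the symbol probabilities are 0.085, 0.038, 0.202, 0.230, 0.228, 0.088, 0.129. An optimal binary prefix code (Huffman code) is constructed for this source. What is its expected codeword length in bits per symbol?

2.665 bits/symbol

Repeatedly combine the two least-probable nodes; the expected code length is the sum of the merged weights.
merge 19/500 + 17/200 → 123/1000
merge 11/125 + 123/1000 → 211/1000
merge 129/1000 + 101/500 → 331/1000
merge 211/1000 + 57/250 → 439/1000
merge 23/100 + 331/1000 → 561/1000
merge 439/1000 + 561/1000 → 1
L = 123/1000 + 211/1000 + 331/1000 + 439/1000 + 561/1000 + 1 = 533/200 = 2.665 bits/symbol.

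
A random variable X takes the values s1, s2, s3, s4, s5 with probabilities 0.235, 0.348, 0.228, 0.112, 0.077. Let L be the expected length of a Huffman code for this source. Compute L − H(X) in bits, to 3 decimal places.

0.043 bits

Entropy H = −Σ p log₂ p ≈ 2.1458 bits.
Huffman merges: 77/1000+14/125→189/1000; 189/1000+57/250→417/1000; 47/200+87/250→583/1000; 417/1000+583/1000→1. L = 2189/1000 ≈ 2.1890.
L − H = 2.1890 − 2.1458 = 0.043 bits.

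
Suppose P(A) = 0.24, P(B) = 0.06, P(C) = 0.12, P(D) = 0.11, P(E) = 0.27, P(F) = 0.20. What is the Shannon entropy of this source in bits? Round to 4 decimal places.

2.4294 bits

H = −Σ pᵢ log₂ pᵢ.
−0.24·log₂(0.24) = 0.4941
−0.06·log₂(0.06) = 0.2435
−0.12·log₂(0.12) = 0.3671
−0.11·log₂(0.11) = 0.3503
−0.27·log₂(0.27) = 0.5100
−0.20·log₂(0.20) = 0.4644
Sum ≈ 2.4294 → 2.4294 bits.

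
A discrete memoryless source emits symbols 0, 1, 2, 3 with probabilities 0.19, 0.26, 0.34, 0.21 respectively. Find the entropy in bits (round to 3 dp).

1.963 bits

H = −Σ pᵢ log₂ pᵢ.
−0.19·log₂(0.19) = 0.4552
−0.26·log₂(0.26) = 0.5053
−0.34·log₂(0.34) = 0.5292
−0.21·log₂(0.21) = 0.4728
Sum ≈ 1.9625 → 1.963 bits.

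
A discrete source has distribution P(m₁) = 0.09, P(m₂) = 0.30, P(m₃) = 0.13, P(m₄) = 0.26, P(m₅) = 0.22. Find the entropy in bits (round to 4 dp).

2.2022 bits

H = −Σ pᵢ log₂ pᵢ.
−0.09·log₂(0.09) = 0.3127
−0.30·log₂(0.30) = 0.5211
−0.13·log₂(0.13) = 0.3826
−0.26·log₂(0.26) = 0.5053
−0.22·log₂(0.22) = 0.4806
Sum ≈ 2.2022 → 2.2022 bits.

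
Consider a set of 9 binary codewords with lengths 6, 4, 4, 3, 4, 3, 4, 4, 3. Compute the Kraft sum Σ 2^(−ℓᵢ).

0.703125

With common denominator 2^6 = 64: Σ 2^(−ℓᵢ) = 1/64 + 4/64 + 4/64 + 8/64 + 4/64 + 8/64 + 4/64 + 4/64 + 8/64 = 45/64 = 0.703125.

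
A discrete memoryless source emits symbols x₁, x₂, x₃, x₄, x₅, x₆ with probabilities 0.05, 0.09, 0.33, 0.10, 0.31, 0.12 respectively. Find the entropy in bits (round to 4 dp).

H = −Σ pᵢ log₂ pᵢ.
−0.05·log₂(0.05) = 0.2161
−0.09·log₂(0.09) = 0.3127
−0.33·log₂(0.33) = 0.5278
−0.10·log₂(0.10) = 0.3322
−0.31·log₂(0.31) = 0.5238
−0.12·log₂(0.12) = 0.3671
Sum ≈ 2.2796 → 2.2796 bits.

2.2796 bits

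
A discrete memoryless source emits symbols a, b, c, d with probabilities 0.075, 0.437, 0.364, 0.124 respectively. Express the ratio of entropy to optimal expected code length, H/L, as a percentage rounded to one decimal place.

96.8%

Entropy H = −Σ p log₂ p ≈ 1.7063 bits.
Huffman merges: 3/40+31/250→199/1000; 199/1000+91/250→563/1000; 437/1000+563/1000→1. L = 881/500 ≈ 1.7620.
Efficiency = H/L = 1.7063/1.7620 = 96.8%.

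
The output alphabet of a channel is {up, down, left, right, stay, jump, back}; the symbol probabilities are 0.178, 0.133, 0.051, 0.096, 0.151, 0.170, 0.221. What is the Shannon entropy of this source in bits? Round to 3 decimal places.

H = −Σ pᵢ log₂ pᵢ.
−0.178·log₂(0.178) = 0.4432
−0.133·log₂(0.133) = 0.3871
−0.051·log₂(0.051) = 0.2190
−0.096·log₂(0.096) = 0.3246
−0.151·log₂(0.151) = 0.4118
−0.170·log₂(0.170) = 0.4346
−0.221·log₂(0.221) = 0.4813
Sum ≈ 2.7016 → 2.702 bits.

2.702 bits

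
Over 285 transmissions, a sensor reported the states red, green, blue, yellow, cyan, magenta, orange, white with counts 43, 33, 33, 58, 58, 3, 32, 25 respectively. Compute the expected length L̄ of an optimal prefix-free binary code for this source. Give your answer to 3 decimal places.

Probabilities are the counts divided by 285.
Repeatedly combine the two least-probable nodes; the expected code length is the sum of the merged weights.
merge 1/95 + 5/57 → 28/285
merge 28/285 + 32/285 → 4/19
merge 11/95 + 11/95 → 22/95
merge 43/285 + 58/285 → 101/285
merge 58/285 + 4/19 → 118/285
merge 22/95 + 101/285 → 167/285
merge 118/285 + 167/285 → 1
L = 28/285 + 4/19 + 22/95 + 101/285 + 118/285 + 167/285 + 1 = 55/19 ≈ 2.895 bits/symbol.

2.895 bits/symbol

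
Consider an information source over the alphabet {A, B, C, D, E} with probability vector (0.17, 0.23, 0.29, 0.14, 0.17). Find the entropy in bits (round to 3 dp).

H = −Σ pᵢ log₂ pᵢ.
−0.17·log₂(0.17) = 0.4346
−0.23·log₂(0.23) = 0.4877
−0.29·log₂(0.29) = 0.5179
−0.14·log₂(0.14) = 0.3971
−0.17·log₂(0.17) = 0.4346
Sum ≈ 2.2719 → 2.272 bits.

2.272 bits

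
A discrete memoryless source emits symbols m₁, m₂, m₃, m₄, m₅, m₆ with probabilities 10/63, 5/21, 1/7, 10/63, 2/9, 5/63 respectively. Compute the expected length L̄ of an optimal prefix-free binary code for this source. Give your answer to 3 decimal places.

Repeatedly combine the two least-probable nodes; the expected code length is the sum of the merged weights.
merge 5/63 + 1/7 → 2/9
merge 10/63 + 10/63 → 20/63
merge 2/9 + 2/9 → 4/9
merge 5/21 + 20/63 → 5/9
merge 4/9 + 5/9 → 1
L = 2/9 + 20/63 + 4/9 + 5/9 + 1 = 160/63 ≈ 2.540 bits/symbol.

2.540 bits/symbol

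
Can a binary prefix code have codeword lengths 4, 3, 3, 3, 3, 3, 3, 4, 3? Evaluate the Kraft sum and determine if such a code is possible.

With common denominator 2^4 = 16: Σ 2^(−ℓᵢ) = 1/16 + 2/16 + 2/16 + 2/16 + 2/16 + 2/16 + 2/16 + 1/16 + 2/16 = 16/16 = 1.
Kraft's inequality requires Σ ≤ 1; here Σ = 1 ≤ 1, so such a prefix code exists.

1; yes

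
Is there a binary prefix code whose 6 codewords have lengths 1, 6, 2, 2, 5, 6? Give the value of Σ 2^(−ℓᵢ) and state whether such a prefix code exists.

1.0625; no

With common denominator 2^6 = 64: Σ 2^(−ℓᵢ) = 32/64 + 1/64 + 16/64 + 16/64 + 2/64 + 1/64 = 68/64 = 1.0625.
Kraft's inequality requires Σ ≤ 1; here Σ = 1.0625 > 1, so no such prefix code exists.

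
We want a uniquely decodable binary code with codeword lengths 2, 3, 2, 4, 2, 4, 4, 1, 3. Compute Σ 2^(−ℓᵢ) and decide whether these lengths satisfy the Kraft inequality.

With common denominator 2^4 = 16: Σ 2^(−ℓᵢ) = 4/16 + 2/16 + 4/16 + 1/16 + 4/16 + 1/16 + 1/16 + 8/16 + 2/16 = 27/16 = 1.6875.
Kraft's inequality requires Σ ≤ 1; here Σ = 1.6875 > 1, so no such prefix code exists.

1.6875; no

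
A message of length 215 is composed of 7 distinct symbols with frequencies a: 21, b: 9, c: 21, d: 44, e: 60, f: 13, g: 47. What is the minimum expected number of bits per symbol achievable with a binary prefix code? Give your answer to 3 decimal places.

Probabilities are the counts divided by 215.
Repeatedly combine the two least-probable nodes; the expected code length is the sum of the merged weights.
merge 9/215 + 13/215 → 22/215
merge 21/215 + 21/215 → 42/215
merge 22/215 + 42/215 → 64/215
merge 44/215 + 47/215 → 91/215
merge 12/43 + 64/215 → 124/215
merge 91/215 + 124/215 → 1
L = 22/215 + 42/215 + 64/215 + 91/215 + 124/215 + 1 = 558/215 ≈ 2.595 bits/symbol.

2.595 bits/symbol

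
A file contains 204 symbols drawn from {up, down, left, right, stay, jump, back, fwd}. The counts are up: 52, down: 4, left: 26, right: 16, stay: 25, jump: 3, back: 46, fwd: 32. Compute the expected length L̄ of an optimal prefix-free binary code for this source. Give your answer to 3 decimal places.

2.667 bits/symbol

Probabilities are the counts divided by 204.
Repeatedly combine the two least-probable nodes; the expected code length is the sum of the merged weights.
merge 1/68 + 1/51 → 7/204
merge 7/204 + 4/51 → 23/204
merge 23/204 + 25/204 → 4/17
merge 13/102 + 8/51 → 29/102
merge 23/102 + 4/17 → 47/102
merge 13/51 + 29/102 → 55/102
merge 47/102 + 55/102 → 1
L = 7/204 + 23/204 + 4/17 + 29/102 + 47/102 + 55/102 + 1 = 8/3 ≈ 2.667 bits/symbol.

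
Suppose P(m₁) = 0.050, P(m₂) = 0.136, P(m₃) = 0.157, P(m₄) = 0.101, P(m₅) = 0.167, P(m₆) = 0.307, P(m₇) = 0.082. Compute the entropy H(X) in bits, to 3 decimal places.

H = −Σ pᵢ log₂ pᵢ.
−0.050·log₂(0.050) = 0.2161
−0.136·log₂(0.136) = 0.3915
−0.157·log₂(0.157) = 0.4194
−0.101·log₂(0.101) = 0.3341
−0.167·log₂(0.167) = 0.4312
−0.307·log₂(0.307) = 0.5230
−0.082·log₂(0.082) = 0.2959
Sum ≈ 2.6111 → 2.611 bits.

2.611 bits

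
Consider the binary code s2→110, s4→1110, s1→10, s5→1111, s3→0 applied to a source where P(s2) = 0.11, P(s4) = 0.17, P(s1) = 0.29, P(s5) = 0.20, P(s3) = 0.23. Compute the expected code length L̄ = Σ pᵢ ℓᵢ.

L̄ = Σ pᵢ·ℓᵢ = 0.11·3 + 0.17·4 + 0.29·2 + 0.20·4 + 0.23·1 = 2.62 bits/symbol.

2.62 bits/symbol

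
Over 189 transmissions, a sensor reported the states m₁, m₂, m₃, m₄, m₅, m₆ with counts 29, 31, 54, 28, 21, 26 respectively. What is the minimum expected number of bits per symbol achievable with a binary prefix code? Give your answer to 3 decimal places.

2.550 bits/symbol

Probabilities are the counts divided by 189.
Repeatedly combine the two least-probable nodes; the expected code length is the sum of the merged weights.
merge 1/9 + 26/189 → 47/189
merge 4/27 + 29/189 → 19/63
merge 31/189 + 47/189 → 26/63
merge 2/7 + 19/63 → 37/63
merge 26/63 + 37/63 → 1
L = 47/189 + 19/63 + 26/63 + 37/63 + 1 = 482/189 ≈ 2.550 bits/symbol.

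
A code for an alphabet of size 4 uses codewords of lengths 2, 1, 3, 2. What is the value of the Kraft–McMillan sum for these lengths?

1.125

With common denominator 2^3 = 8: Σ 2^(−ℓᵢ) = 2/8 + 4/8 + 1/8 + 2/8 = 9/8 = 1.125.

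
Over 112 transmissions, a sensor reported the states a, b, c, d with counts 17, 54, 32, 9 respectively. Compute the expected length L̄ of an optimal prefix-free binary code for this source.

1.75 bits/symbol

Probabilities are the counts divided by 112.
Repeatedly combine the two least-probable nodes; the expected code length is the sum of the merged weights.
merge 9/112 + 17/112 → 13/56
merge 13/56 + 2/7 → 29/56
merge 27/56 + 29/56 → 1
L = 13/56 + 29/56 + 1 = 7/4 = 1.75 bits/symbol.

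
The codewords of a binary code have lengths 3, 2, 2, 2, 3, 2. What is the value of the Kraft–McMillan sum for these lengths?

With common denominator 2^3 = 8: Σ 2^(−ℓᵢ) = 1/8 + 2/8 + 2/8 + 2/8 + 1/8 + 2/8 = 10/8 = 1.25.

1.25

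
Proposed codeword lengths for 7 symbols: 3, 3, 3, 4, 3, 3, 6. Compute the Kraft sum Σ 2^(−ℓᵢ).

With common denominator 2^6 = 64: Σ 2^(−ℓᵢ) = 8/64 + 8/64 + 8/64 + 4/64 + 8/64 + 8/64 + 1/64 = 45/64 = 0.703125.

0.703125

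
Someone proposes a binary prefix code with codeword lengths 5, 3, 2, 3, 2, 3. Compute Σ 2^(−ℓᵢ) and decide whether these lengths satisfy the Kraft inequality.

With common denominator 2^5 = 32: Σ 2^(−ℓᵢ) = 1/32 + 4/32 + 8/32 + 4/32 + 8/32 + 4/32 = 29/32 = 0.90625.
Kraft's inequality requires Σ ≤ 1; here Σ = 0.90625 ≤ 1, so such a prefix code exists.

0.90625; yes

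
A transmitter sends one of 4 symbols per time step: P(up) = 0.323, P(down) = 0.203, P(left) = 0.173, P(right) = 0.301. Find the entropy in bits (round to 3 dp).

1.953 bits

H = −Σ pᵢ log₂ pᵢ.
−0.323·log₂(0.323) = 0.5266
−0.203·log₂(0.203) = 0.4670
−0.173·log₂(0.173) = 0.4379
−0.301·log₂(0.301) = 0.5214
Sum ≈ 1.9529 → 1.953 bits.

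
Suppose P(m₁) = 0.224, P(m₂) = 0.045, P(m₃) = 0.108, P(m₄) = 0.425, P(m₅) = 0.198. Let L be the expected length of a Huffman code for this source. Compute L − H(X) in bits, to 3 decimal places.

0.060 bits

Entropy H = −Σ p log₂ p ≈ 2.0189 bits.
Huffman merges: 9/200+27/250→153/1000; 153/1000+99/500→351/1000; 28/125+351/1000→23/40; 17/40+23/40→1. L = 2079/1000 ≈ 2.0790.
L − H = 2.0790 − 2.0189 = 0.060 bits.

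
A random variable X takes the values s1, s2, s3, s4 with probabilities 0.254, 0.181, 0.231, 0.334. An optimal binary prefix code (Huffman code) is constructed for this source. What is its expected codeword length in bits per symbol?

2 bits/symbol

Repeatedly combine the two least-probable nodes; the expected code length is the sum of the merged weights.
merge 181/1000 + 231/1000 → 103/250
merge 127/500 + 167/500 → 147/250
merge 103/250 + 147/250 → 1
L = 103/250 + 147/250 + 1 = 2 bits/symbol.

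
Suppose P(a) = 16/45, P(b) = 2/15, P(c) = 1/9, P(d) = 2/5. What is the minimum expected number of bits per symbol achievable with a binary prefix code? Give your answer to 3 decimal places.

Repeatedly combine the two least-probable nodes; the expected code length is the sum of the merged weights.
merge 1/9 + 2/15 → 11/45
merge 11/45 + 16/45 → 3/5
merge 2/5 + 3/5 → 1
L = 11/45 + 3/5 + 1 = 83/45 ≈ 1.844 bits/symbol.

1.844 bits/symbol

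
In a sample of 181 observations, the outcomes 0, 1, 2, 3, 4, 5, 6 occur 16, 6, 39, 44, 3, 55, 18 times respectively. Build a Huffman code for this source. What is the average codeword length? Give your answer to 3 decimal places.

Probabilities are the counts divided by 181.
Repeatedly combine the two least-probable nodes; the expected code length is the sum of the merged weights.
merge 3/181 + 6/181 → 9/181
merge 9/181 + 16/181 → 25/181
merge 18/181 + 25/181 → 43/181
merge 39/181 + 43/181 → 82/181
merge 44/181 + 55/181 → 99/181
merge 82/181 + 99/181 → 1
L = 9/181 + 25/181 + 43/181 + 82/181 + 99/181 + 1 = 439/181 ≈ 2.425 bits/symbol.

2.425 bits/symbol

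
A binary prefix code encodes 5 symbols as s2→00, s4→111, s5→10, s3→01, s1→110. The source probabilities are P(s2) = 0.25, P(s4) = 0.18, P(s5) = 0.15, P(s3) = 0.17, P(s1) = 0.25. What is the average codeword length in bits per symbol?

L̄ = Σ pᵢ·ℓᵢ = 0.25·2 + 0.18·3 + 0.15·2 + 0.17·2 + 0.25·3 = 2.43 bits/symbol.

2.43 bits/symbol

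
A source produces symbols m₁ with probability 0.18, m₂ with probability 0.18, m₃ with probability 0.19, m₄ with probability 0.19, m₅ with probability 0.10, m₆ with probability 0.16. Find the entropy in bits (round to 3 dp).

2.556 bits

H = −Σ pᵢ log₂ pᵢ.
−0.18·log₂(0.18) = 0.4453
−0.18·log₂(0.18) = 0.4453
−0.19·log₂(0.19) = 0.4552
−0.19·log₂(0.19) = 0.4552
−0.10·log₂(0.10) = 0.3322
−0.16·log₂(0.16) = 0.4230
Sum ≈ 2.5563 → 2.556 bits.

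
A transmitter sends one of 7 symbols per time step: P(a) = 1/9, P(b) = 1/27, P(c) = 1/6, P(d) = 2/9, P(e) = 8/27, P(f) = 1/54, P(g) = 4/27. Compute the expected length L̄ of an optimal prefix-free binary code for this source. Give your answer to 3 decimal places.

Repeatedly combine the two least-probable nodes; the expected code length is the sum of the merged weights.
merge 1/54 + 1/27 → 1/18
merge 1/18 + 1/9 → 1/6
merge 4/27 + 1/6 → 17/54
merge 1/6 + 2/9 → 7/18
merge 8/27 + 17/54 → 11/18
merge 7/18 + 11/18 → 1
L = 1/18 + 1/6 + 17/54 + 7/18 + 11/18 + 1 = 137/54 ≈ 2.537 bits/symbol.

2.537 bits/symbol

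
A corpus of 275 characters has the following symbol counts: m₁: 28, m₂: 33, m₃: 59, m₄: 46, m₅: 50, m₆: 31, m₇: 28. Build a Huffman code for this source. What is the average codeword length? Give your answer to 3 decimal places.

Probabilities are the counts divided by 275.
Repeatedly combine the two least-probable nodes; the expected code length is the sum of the merged weights.
merge 28/275 + 28/275 → 56/275
merge 31/275 + 3/25 → 64/275
merge 46/275 + 2/11 → 96/275
merge 56/275 + 59/275 → 23/55
merge 64/275 + 96/275 → 32/55
merge 23/55 + 32/55 → 1
L = 56/275 + 64/275 + 96/275 + 23/55 + 32/55 + 1 = 766/275 ≈ 2.785 bits/symbol.

2.785 bits/symbol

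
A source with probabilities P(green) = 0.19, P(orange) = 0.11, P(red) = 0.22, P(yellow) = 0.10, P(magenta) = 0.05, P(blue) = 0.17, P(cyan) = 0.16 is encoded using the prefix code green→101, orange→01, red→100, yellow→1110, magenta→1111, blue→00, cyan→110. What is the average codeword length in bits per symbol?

L̄ = Σ pᵢ·ℓᵢ = 0.19·3 + 0.11·2 + 0.22·3 + 0.10·4 + 0.05·4 + 0.17·2 + 0.16·3 = 2.87 bits/symbol.

2.87 bits/symbol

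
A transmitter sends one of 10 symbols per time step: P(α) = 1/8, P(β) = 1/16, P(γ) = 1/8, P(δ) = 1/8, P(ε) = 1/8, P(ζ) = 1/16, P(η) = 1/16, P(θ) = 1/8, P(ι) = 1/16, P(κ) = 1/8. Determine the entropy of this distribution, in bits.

3.25 bits

Each probability is a power of 1/2, so log₂(1/p) is an integer.
H = Σ p·log₂(1/p) = 1/8·3 + 1/16·4 + 1/8·3 + 1/8·3 + 1/8·3 + 1/16·4 + 1/16·4 + 1/8·3 + 1/16·4 + 1/8·3 = 3.25 bits.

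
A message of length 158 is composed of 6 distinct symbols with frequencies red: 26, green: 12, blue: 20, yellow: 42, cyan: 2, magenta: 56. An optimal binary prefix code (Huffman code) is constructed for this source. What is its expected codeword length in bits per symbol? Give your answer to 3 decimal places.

Probabilities are the counts divided by 158.
Repeatedly combine the two least-probable nodes; the expected code length is the sum of the merged weights.
merge 1/79 + 6/79 → 7/79
merge 7/79 + 10/79 → 17/79
merge 13/79 + 17/79 → 30/79
merge 21/79 + 28/79 → 49/79
merge 30/79 + 49/79 → 1
L = 7/79 + 17/79 + 30/79 + 49/79 + 1 = 182/79 ≈ 2.304 bits/symbol.

2.304 bits/symbol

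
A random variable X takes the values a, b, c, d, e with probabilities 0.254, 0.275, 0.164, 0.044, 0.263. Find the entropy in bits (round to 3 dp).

H = −Σ pᵢ log₂ pᵢ.
−0.254·log₂(0.254) = 0.5022
−0.275·log₂(0.275) = 0.5122
−0.164·log₂(0.164) = 0.4278
−0.044·log₂(0.044) = 0.1983
−0.263·log₂(0.263) = 0.5068
Sum ≈ 2.1472 → 2.147 bits.

2.147 bits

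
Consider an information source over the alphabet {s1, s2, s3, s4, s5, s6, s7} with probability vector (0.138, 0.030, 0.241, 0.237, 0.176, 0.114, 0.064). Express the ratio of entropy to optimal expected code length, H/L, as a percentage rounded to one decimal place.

Entropy H = −Σ p log₂ p ≈ 2.5852 bits.
Huffman merges: 3/100+8/125→47/500; 47/500+57/500→26/125; 69/500+22/125→157/500; 26/125+237/1000→89/200; 241/1000+157/500→111/200; 89/200+111/200→1. L = 327/125 ≈ 2.6160.
Efficiency = H/L = 2.5852/2.6160 = 98.8%.

98.8%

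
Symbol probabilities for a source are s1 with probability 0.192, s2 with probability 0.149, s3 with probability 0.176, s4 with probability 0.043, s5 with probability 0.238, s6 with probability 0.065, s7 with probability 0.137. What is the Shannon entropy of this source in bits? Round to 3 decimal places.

H = −Σ pᵢ log₂ pᵢ.
−0.192·log₂(0.192) = 0.4571
−0.149·log₂(0.149) = 0.4092
−0.176·log₂(0.176) = 0.4411
−0.043·log₂(0.043) = 0.1952
−0.238·log₂(0.238) = 0.4929
−0.065·log₂(0.065) = 0.2563
−0.137·log₂(0.137) = 0.3929
Sum ≈ 2.6448 → 2.645 bits.

2.645 bits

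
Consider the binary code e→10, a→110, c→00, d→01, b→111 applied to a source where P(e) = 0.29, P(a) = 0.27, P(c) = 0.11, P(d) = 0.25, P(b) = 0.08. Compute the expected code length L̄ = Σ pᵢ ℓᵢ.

2.35 bits/symbol

L̄ = Σ pᵢ·ℓᵢ = 0.29·2 + 0.27·3 + 0.11·2 + 0.25·2 + 0.08·3 = 2.35 bits/symbol.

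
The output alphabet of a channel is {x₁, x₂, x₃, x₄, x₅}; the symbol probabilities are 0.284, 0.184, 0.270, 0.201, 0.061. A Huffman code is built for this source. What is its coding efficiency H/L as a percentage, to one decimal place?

Entropy H = −Σ p log₂ p ≈ 2.1865 bits.
Huffman merges: 61/1000+23/125→49/200; 201/1000+49/200→223/500; 27/100+71/250→277/500; 223/500+277/500→1. L = 449/200 ≈ 2.2450.
Efficiency = H/L = 2.1865/2.2450 = 97.4%.

97.4%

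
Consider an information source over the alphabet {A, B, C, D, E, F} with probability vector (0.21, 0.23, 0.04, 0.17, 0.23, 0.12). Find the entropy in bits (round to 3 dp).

H = −Σ pᵢ log₂ pᵢ.
−0.21·log₂(0.21) = 0.4728
−0.23·log₂(0.23) = 0.4877
−0.04·log₂(0.04) = 0.1858
−0.17·log₂(0.17) = 0.4346
−0.23·log₂(0.23) = 0.4877
−0.12·log₂(0.12) = 0.3671
Sum ≈ 2.4356 → 2.436 bits.

2.436 bits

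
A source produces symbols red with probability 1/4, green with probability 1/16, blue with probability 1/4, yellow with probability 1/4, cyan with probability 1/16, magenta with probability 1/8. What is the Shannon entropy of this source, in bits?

2.375 bits

Each probability is a power of 1/2, so log₂(1/p) is an integer.
H = Σ p·log₂(1/p) = 1/4·2 + 1/16·4 + 1/4·2 + 1/4·2 + 1/16·4 + 1/8·3 = 2.375 bits.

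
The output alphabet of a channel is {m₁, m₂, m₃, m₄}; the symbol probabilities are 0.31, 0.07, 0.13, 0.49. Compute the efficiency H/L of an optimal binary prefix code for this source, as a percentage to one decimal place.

Entropy H = −Σ p log₂ p ≈ 1.6793 bits.
Huffman merges: 7/100+13/100→1/5; 1/5+31/100→51/100; 49/100+51/100→1. L = 171/100 ≈ 1.7100.
Efficiency = H/L = 1.6793/1.7100 = 98.2%.

98.2%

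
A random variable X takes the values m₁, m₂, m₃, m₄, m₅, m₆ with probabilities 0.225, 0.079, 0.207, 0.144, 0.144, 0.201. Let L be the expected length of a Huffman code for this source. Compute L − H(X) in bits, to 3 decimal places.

0.054 bits

Entropy H = −Σ p log₂ p ≈ 2.5143 bits.
Huffman merges: 79/1000+18/125→223/1000; 18/125+201/1000→69/200; 207/1000+223/1000→43/100; 9/40+69/200→57/100; 43/100+57/100→1. L = 321/125 ≈ 2.5680.
L − H = 2.5680 − 2.5143 = 0.054 bits.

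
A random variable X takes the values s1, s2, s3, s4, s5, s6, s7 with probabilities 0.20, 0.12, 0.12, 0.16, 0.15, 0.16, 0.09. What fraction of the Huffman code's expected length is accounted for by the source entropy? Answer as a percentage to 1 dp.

Entropy H = −Σ p log₂ p ≈ 2.7678 bits.
Huffman merges: 9/100+3/25→21/100; 3/25+3/20→27/100; 4/25+4/25→8/25; 1/5+21/100→41/100; 27/100+8/25→59/100; 41/100+59/100→1. L = 14/5 ≈ 2.8000.
Efficiency = H/L = 2.7678/2.8000 = 98.8%.

98.8%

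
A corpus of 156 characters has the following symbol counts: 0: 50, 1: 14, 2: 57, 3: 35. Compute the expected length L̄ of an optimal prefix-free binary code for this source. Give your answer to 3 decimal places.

1.949 bits/symbol

Probabilities are the counts divided by 156.
Repeatedly combine the two least-probable nodes; the expected code length is the sum of the merged weights.
merge 7/78 + 35/156 → 49/156
merge 49/156 + 25/78 → 33/52
merge 19/52 + 33/52 → 1
L = 49/156 + 33/52 + 1 = 76/39 ≈ 1.949 bits/symbol.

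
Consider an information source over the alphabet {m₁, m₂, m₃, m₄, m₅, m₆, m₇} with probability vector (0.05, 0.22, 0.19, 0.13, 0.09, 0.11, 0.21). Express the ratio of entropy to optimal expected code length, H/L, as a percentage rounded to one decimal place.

98.5%

Entropy H = −Σ p log₂ p ≈ 2.6703 bits.
Huffman merges: 1/20+9/100→7/50; 11/100+13/100→6/25; 7/50+19/100→33/100; 21/100+11/50→43/100; 6/25+33/100→57/100; 43/100+57/100→1. L = 271/100 ≈ 2.7100.
Efficiency = H/L = 2.6703/2.7100 = 98.5%.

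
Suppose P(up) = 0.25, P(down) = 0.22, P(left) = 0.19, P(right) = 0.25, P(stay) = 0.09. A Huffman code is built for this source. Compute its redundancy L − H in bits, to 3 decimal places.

0.032 bits

Entropy H = −Σ p log₂ p ≈ 2.2485 bits.
Huffman merges: 9/100+19/100→7/25; 11/50+1/4→47/100; 1/4+7/25→53/100; 47/100+53/100→1. L = 57/25 ≈ 2.2800.
L − H = 2.2800 − 2.2485 = 0.032 bits.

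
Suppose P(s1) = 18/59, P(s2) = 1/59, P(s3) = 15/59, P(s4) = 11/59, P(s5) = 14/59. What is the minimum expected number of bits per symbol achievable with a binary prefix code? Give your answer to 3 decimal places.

2.203 bits/symbol

Repeatedly combine the two least-probable nodes; the expected code length is the sum of the merged weights.
merge 1/59 + 11/59 → 12/59
merge 12/59 + 14/59 → 26/59
merge 15/59 + 18/59 → 33/59
merge 26/59 + 33/59 → 1
L = 12/59 + 26/59 + 33/59 + 1 = 130/59 ≈ 2.203 bits/symbol.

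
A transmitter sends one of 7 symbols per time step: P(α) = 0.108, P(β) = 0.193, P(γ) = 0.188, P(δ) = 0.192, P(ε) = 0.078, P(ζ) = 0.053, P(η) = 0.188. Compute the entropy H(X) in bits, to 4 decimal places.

H = −Σ pᵢ log₂ pᵢ.
−0.108·log₂(0.108) = 0.3468
−0.193·log₂(0.193) = 0.4581
−0.188·log₂(0.188) = 0.4533
−0.192·log₂(0.192) = 0.4571
−0.078·log₂(0.078) = 0.2871
−0.053·log₂(0.053) = 0.2246
−0.188·log₂(0.188) = 0.4533
Sum ≈ 2.6802 → 2.6802 bits.

2.6802 bits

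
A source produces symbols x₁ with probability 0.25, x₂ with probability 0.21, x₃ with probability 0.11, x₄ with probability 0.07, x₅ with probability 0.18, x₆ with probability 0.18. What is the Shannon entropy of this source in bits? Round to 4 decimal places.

2.4823 bits

H = −Σ pᵢ log₂ pᵢ.
−0.25·log₂(0.25) = 0.5000
−0.21·log₂(0.21) = 0.4728
−0.11·log₂(0.11) = 0.3503
−0.07·log₂(0.07) = 0.2686
−0.18·log₂(0.18) = 0.4453
−0.18·log₂(0.18) = 0.4453
Sum ≈ 2.4823 → 2.4823 bits.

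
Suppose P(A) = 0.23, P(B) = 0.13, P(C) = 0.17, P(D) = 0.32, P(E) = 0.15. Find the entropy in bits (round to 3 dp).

2.241 bits

H = −Σ pᵢ log₂ pᵢ.
−0.23·log₂(0.23) = 0.4877
−0.13·log₂(0.13) = 0.3826
−0.17·log₂(0.17) = 0.4346
−0.32·log₂(0.32) = 0.5260
−0.15·log₂(0.15) = 0.4105
Sum ≈ 2.2415 → 2.241 bits.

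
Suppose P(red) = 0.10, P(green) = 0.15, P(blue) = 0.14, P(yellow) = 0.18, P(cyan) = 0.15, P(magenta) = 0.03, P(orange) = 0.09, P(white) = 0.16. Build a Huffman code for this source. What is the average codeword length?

Repeatedly combine the two least-probable nodes; the expected code length is the sum of the merged weights.
merge 3/100 + 9/100 → 3/25
merge 1/10 + 3/25 → 11/50
merge 7/50 + 3/20 → 29/100
merge 3/20 + 4/25 → 31/100
merge 9/50 + 11/50 → 2/5
merge 29/100 + 31/100 → 3/5
merge 2/5 + 3/5 → 1
L = 3/25 + 11/50 + 29/100 + 31/100 + 2/5 + 3/5 + 1 = 147/50 = 2.94 bits/symbol.

2.94 bits/symbol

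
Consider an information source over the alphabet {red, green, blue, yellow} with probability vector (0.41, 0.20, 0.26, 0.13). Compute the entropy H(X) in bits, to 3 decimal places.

H = −Σ pᵢ log₂ pᵢ.
−0.41·log₂(0.41) = 0.5274
−0.20·log₂(0.20) = 0.4644
−0.26·log₂(0.26) = 0.5053
−0.13·log₂(0.13) = 0.3826
Sum ≈ 1.8797 → 1.880 bits.

1.880 bits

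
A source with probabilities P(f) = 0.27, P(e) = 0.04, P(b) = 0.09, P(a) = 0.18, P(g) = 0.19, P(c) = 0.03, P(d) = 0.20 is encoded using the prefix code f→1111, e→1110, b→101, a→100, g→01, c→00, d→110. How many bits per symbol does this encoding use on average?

3.09 bits/symbol

L̄ = Σ pᵢ·ℓᵢ = 0.27·4 + 0.04·4 + 0.09·3 + 0.18·3 + 0.19·2 + 0.03·2 + 0.20·3 = 3.09 bits/symbol.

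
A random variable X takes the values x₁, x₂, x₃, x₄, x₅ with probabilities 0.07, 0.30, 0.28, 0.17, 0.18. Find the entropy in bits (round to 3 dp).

H = −Σ pᵢ log₂ pᵢ.
−0.07·log₂(0.07) = 0.2686
−0.30·log₂(0.30) = 0.5211
−0.28·log₂(0.28) = 0.5142
−0.17·log₂(0.17) = 0.4346
−0.18·log₂(0.18) = 0.4453
Sum ≈ 2.1838 → 2.184 bits.

2.184 bits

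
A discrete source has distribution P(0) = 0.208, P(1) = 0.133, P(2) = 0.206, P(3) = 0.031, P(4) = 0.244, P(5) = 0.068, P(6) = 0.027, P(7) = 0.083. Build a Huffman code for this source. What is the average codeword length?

Repeatedly combine the two least-probable nodes; the expected code length is the sum of the merged weights.
merge 27/1000 + 31/1000 → 29/500
merge 29/500 + 17/250 → 63/500
merge 83/1000 + 63/500 → 209/1000
merge 133/1000 + 103/500 → 339/1000
merge 26/125 + 209/1000 → 417/1000
merge 61/250 + 339/1000 → 583/1000
merge 417/1000 + 583/1000 → 1
L = 29/500 + 63/500 + 209/1000 + 339/1000 + 417/1000 + 583/1000 + 1 = 683/250 = 2.732 bits/symbol.

2.732 bits/symbol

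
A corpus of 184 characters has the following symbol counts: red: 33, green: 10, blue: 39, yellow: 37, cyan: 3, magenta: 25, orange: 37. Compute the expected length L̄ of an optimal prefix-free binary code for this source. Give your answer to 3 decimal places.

Probabilities are the counts divided by 184.
Repeatedly combine the two least-probable nodes; the expected code length is the sum of the merged weights.
merge 3/184 + 5/92 → 13/184
merge 13/184 + 25/184 → 19/92
merge 33/184 + 37/184 → 35/92
merge 37/184 + 19/92 → 75/184
merge 39/184 + 35/92 → 109/184
merge 75/184 + 109/184 → 1
L = 13/184 + 19/92 + 35/92 + 75/184 + 109/184 + 1 = 489/184 ≈ 2.658 bits/symbol.

2.658 bits/symbol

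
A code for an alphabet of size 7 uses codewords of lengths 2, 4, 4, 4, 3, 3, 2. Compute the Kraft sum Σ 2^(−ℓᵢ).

With common denominator 2^4 = 16: Σ 2^(−ℓᵢ) = 4/16 + 1/16 + 1/16 + 1/16 + 2/16 + 2/16 + 4/16 = 15/16 = 0.9375.

0.9375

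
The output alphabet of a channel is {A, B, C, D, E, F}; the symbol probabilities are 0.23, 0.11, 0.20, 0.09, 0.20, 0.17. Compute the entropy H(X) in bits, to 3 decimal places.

H = −Σ pᵢ log₂ pᵢ.
−0.23·log₂(0.23) = 0.4877
−0.11·log₂(0.11) = 0.3503
−0.20·log₂(0.20) = 0.4644
−0.09·log₂(0.09) = 0.3127
−0.20·log₂(0.20) = 0.4644
−0.17·log₂(0.17) = 0.4346
Sum ≈ 2.5140 → 2.514 bits.

2.514 bits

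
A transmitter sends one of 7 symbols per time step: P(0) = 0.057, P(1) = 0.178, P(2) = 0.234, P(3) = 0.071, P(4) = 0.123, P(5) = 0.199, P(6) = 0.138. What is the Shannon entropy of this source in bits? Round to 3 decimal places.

2.670 bits

H = −Σ pᵢ log₂ pᵢ.
−0.057·log₂(0.057) = 0.2356
−0.178·log₂(0.178) = 0.4432
−0.234·log₂(0.234) = 0.4903
−0.071·log₂(0.071) = 0.2709
−0.123·log₂(0.123) = 0.3719
−0.199·log₂(0.199) = 0.4635
−0.138·log₂(0.138) = 0.3943
Sum ≈ 2.6697 → 2.670 bits.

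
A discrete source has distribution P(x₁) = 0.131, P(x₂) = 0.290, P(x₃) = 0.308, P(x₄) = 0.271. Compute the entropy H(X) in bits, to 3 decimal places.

H = −Σ pᵢ log₂ pᵢ.
−0.131·log₂(0.131) = 0.3841
−0.290·log₂(0.290) = 0.5179
−0.308·log₂(0.308) = 0.5233
−0.271·log₂(0.271) = 0.5105
Sum ≈ 1.9358 → 1.936 bits.

1.936 bits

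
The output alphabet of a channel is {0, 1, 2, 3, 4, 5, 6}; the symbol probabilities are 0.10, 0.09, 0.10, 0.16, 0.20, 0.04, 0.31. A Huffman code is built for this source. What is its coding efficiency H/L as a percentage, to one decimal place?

98.2%

Entropy H = −Σ p log₂ p ≈ 2.5740 bits.
Huffman merges: 1/25+9/100→13/100; 1/10+1/10→1/5; 13/100+4/25→29/100; 1/5+1/5→2/5; 29/100+31/100→3/5; 2/5+3/5→1. L = 131/50 ≈ 2.6200.
Efficiency = H/L = 2.5740/2.6200 = 98.2%.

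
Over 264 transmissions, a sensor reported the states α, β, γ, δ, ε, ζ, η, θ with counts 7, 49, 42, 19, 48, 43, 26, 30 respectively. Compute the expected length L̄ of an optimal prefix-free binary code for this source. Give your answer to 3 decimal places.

2.913 bits/symbol

Probabilities are the counts divided by 264.
Repeatedly combine the two least-probable nodes; the expected code length is the sum of the merged weights.
merge 7/264 + 19/264 → 13/132
merge 13/132 + 13/132 → 13/66
merge 5/44 + 7/44 → 3/11
merge 43/264 + 2/11 → 91/264
merge 49/264 + 13/66 → 101/264
merge 3/11 + 91/264 → 163/264
merge 101/264 + 163/264 → 1
L = 13/132 + 13/66 + 3/11 + 91/264 + 101/264 + 163/264 + 1 = 769/264 ≈ 2.913 bits/symbol.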